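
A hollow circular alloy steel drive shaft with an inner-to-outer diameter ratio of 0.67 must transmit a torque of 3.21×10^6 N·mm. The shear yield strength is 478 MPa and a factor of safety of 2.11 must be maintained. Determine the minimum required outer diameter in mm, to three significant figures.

τ_allow = 478/2.11 = 226.5 MPa.
For a hollow shaft τ = 16T/[πd_o³(1−k⁴)] with k = 0.67, so 1−k⁴ = 0.7985.
d_o³ = 16T/[π τ_allow (1−k⁴)] = 16×3210000/(π×226.5×0.7985) = 90380 mm³.
d_o = 44.88 mm.

d_o = 44.9 mm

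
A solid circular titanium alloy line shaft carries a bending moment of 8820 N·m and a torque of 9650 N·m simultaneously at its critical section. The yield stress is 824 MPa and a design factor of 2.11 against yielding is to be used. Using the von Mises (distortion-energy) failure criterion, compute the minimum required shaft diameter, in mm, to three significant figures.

d = 68.2 mm

σ_allow = σ_y/n = 824/2.11 = 390.5 MPa.
For a solid shaft σ_b = 32M/(πd³) and τ = 16T/(πd³), so the von Mises stress is σ' = (16/πd³)·√(4M²+3T²).
√(4M²+3T²) = √(4×(8.820×10^6)² + 3×(9.650×10^6)²) = 2.430×10^7 N·mm.
d³ = 16×2.430×10^7/(π×390.5) = 316900 mm³.
d = 68.18 mm.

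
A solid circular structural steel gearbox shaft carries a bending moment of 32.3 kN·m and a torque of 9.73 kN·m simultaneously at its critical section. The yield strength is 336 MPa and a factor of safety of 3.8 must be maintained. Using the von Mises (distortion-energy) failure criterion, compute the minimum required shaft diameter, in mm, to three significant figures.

σ_allow = σ_y/n = 336/3.8 = 88.42 MPa.
For a solid shaft σ_b = 32M/(πd³) and τ = 16T/(πd³), so the von Mises stress is σ' = (16/πd³)·√(4M²+3T²).
√(4M²+3T²) = √(4×(3.230×10^7)² + 3×(9.730×10^6)²) = 6.676×10^7 N·mm.
d³ = 16×6.676×10^7/(π×88.42) = 3.845×10^6 mm³.
d = 156.7 mm.

d = 157 mm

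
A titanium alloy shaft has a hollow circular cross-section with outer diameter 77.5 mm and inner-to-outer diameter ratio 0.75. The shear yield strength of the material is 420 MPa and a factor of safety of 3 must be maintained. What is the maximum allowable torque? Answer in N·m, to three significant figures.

τ_allow = 420/3 = 140.0 MPa.
For a hollow shaft T_allow = τ_allow·πd_o³(1−k⁴)/16 with 1−k⁴ = 0.6836, so πd_o³(1−k⁴)/16 = 62480 mm³.
T_allow = 140.0×62480 = 8.747×10^6 N·mm = 8747 N·m.

T_allow = 8750 N·m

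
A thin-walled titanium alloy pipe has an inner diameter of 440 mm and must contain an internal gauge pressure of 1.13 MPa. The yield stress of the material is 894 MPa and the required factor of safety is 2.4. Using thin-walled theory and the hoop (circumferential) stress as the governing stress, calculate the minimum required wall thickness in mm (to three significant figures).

σ_allow = 894/2.4 = 372.5 MPa.
Hoop stress σ_h = pD/(2t), so t = pD/(2σ_allow) = 1.13×440/(2×372.5) = 0.6674 mm.

t = 0.667 mm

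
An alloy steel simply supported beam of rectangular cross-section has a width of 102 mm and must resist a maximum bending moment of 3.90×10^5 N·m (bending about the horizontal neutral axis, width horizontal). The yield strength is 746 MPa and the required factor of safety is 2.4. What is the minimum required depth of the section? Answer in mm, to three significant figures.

h = 272 mm

σ_allow = 746/2.4 = 310.8 MPa.
For a rectangular section σ = 6M/(bh²), so h² = 6M/(b σ_allow) = 6×3.9000×10^8/(102×310.8) = 73810 mm².
h = 271.7 mm.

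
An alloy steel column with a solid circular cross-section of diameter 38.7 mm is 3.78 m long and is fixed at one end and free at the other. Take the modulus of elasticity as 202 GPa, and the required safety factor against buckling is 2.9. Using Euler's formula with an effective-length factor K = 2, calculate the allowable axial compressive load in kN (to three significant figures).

P_allow = 1.32 kN

I = πd⁴/64 = π×38.7⁴/64 = 110100 mm⁴.
Effective length L_e = KL = 2×3.78 m = 7560 mm.
Euler critical load P_cr = π²EI/L_e² = π²×202000×110100/7560² = 3841 N.
P_allow = P_cr/n = 3841/2.9 = 1324 N.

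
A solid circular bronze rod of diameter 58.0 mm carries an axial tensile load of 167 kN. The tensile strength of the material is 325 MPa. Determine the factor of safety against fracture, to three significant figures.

n = 5.14

A = πd²/4 = 2642 mm².
σ = F/A = 167000/2642 = 63.21 MPa.
n = 325/63.21 = 5.142.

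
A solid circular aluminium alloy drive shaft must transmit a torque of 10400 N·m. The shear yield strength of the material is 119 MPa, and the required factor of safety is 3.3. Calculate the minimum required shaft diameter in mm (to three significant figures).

Allowable shear stress τ_allow = 119/3.3 = 36.06 MPa.
For a solid shaft τ = 16T/(πd³), so d³ = 16T/(π τ_allow) = 16×1.0400×10^7/(π×36.06) = 1.469×10^6 mm³.
d = (1.469×10^6)^(1/3) = 113.7 mm.

d = 114 mm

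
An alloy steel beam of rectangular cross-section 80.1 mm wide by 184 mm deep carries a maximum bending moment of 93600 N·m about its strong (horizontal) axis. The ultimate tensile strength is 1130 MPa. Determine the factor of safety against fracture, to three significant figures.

n = 5.46

Section modulus S = bh²/6 = 80.1×184²/6 = 452000 mm³.
σ = M/S = 9.3600×10^7/452000 = 207.1 MPa.
n = 1130/207.1 = 5.457.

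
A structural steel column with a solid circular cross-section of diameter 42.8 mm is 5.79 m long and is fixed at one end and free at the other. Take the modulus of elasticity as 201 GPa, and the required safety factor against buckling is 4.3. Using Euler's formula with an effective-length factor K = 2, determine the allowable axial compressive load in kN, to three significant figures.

I = πd⁴/64 = π×42.8⁴/64 = 164700 mm⁴.
Effective length L_e = KL = 2×5.79 m = 11580 mm.
Euler critical load P_cr = π²EI/L_e² = π²×201000×164700/11580² = 2437 N.
P_allow = P_cr/n = 2437/4.3 = 566.7 N.

P_allow = 0.567 kN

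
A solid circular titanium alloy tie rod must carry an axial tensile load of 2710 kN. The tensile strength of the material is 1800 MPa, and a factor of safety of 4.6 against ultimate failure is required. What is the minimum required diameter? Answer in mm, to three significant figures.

Allowable stress σ_allow = 1800/4.6 = 391.3 MPa.
Required area A = F/σ_allow = 2710000/391.3 = 6926 mm².
A = πd²/4 → d = √(4A/π) = 93.90 mm.

d = 93.9 mm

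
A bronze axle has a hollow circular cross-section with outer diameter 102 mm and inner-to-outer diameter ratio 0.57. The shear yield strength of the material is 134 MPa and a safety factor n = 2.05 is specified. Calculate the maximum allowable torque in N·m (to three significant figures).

T_allow = 12200 N·m

τ_allow = 134/2.05 = 65.37 MPa.
For a hollow shaft T_allow = τ_allow·πd_o³(1−k⁴)/16 with 1−k⁴ = 0.8944, so πd_o³(1−k⁴)/16 = 186400 mm³.
T_allow = 65.37×186400 = 1.218×10^7 N·mm = 12180 N·m.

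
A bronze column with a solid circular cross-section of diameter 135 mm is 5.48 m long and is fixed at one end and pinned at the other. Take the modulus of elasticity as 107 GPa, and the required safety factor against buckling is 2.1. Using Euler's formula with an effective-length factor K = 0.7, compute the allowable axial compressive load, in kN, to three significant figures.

I = πd⁴/64 = π×135⁴/64 = 1.630×10^7 mm⁴.
Effective length L_e = KL = 0.7×5.48 m = 3836 mm.
Euler critical load P_cr = π²EI/L_e² = π²×107000×1.630×10^7/3836² = 1.170×10^6 N.
P_allow = P_cr/n = 1.170×10^6/2.1 = 557200 N.

P_allow = 557 kN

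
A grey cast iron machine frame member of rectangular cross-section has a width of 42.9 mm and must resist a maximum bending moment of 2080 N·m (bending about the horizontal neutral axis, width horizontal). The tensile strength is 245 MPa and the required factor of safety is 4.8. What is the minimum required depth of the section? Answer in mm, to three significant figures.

h = 75.5 mm

σ_allow = 245/4.8 = 51.04 MPa.
For a rectangular section σ = 6M/(bh²), so h² = 6M/(b σ_allow) = 6×2080000/(42.9×51.04) = 5699 mm².
h = 75.49 mm.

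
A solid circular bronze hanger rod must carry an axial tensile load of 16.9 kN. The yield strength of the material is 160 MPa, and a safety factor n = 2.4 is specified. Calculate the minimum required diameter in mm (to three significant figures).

d = 18.0 mm

Allowable stress σ_allow = 160/2.4 = 66.67 MPa.
Required area A = F/σ_allow = 16900/66.67 = 253.5 mm².
A = πd²/4 → d = √(4A/π) = 17.97 mm.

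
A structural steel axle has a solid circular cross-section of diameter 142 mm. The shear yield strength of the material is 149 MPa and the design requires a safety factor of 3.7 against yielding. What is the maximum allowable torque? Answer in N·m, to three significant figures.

T_allow = 22600 N·m

τ_allow = 149/3.7 = 40.27 MPa.
For a solid shaft T_allow = τ_allow·πd³/16; πd³/16 = π×142³/16 = 562200 mm³.
T_allow = 40.27×562200 = 2.264×10^7 N·mm = 22640 N·m.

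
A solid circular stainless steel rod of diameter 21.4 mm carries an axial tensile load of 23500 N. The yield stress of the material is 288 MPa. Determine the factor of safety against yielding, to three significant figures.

A = πd²/4 = 359.7 mm².
σ = F/A = 23500/359.7 = 65.34 MPa.
n = 288/65.34 = 4.408.

n = 4.41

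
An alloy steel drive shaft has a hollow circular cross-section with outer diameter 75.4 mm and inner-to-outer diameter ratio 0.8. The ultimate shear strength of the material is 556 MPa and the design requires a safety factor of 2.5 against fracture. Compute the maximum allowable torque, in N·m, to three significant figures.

τ_allow = 556/2.5 = 222.4 MPa.
For a hollow shaft T_allow = τ_allow·πd_o³(1−k⁴)/16 with 1−k⁴ = 0.5904, so πd_o³(1−k⁴)/16 = 49690 mm³.
T_allow = 222.4×49690 = 1.105×10^7 N·mm = 11050 N·m.

T_allow = 11100 N·m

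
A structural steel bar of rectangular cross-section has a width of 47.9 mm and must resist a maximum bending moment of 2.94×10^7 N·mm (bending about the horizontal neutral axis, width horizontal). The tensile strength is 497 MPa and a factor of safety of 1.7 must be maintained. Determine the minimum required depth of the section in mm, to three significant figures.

σ_allow = 497/1.7 = 292.4 MPa.
For a rectangular section σ = 6M/(bh²), so h² = 6M/(b σ_allow) = 6×2.9400×10^7/(47.9×292.4) = 12600 mm².
h = 112.2 mm.

h = 112 mm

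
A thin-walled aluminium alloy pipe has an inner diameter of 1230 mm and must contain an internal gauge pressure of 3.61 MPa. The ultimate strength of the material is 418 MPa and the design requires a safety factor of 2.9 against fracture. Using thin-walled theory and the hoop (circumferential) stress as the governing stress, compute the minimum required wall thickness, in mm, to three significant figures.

σ_allow = 418/2.9 = 144.1 MPa.
Hoop stress σ_h = pD/(2t), so t = pD/(2σ_allow) = 3.61×1230/(2×144.1) = 15.40 mm.

t = 15.4 mm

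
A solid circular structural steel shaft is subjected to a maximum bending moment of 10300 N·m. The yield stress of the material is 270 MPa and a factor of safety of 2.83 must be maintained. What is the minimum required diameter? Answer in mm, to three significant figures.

σ_allow = 270/2.83 = 95.41 MPa.
For a solid circular section σ = 32M/(πd³), so d³ = 32M/(π σ_allow) = 32×1.0300×10^7/(π×95.41) = 1.100×10^6 mm³.
d = 103.2 mm.

d = 103 mm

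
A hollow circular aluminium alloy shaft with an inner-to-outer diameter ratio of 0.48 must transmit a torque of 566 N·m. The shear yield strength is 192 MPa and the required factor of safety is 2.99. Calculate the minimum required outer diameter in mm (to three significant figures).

τ_allow = 192/2.99 = 64.21 MPa.
For a hollow shaft τ = 16T/[πd_o³(1−k⁴)] with k = 0.48, so 1−k⁴ = 0.9469.
d_o³ = 16T/[π τ_allow (1−k⁴)] = 16×566000/(π×64.21×0.9469) = 47410 mm³.
d_o = 36.19 mm.

d_o = 36.2 mm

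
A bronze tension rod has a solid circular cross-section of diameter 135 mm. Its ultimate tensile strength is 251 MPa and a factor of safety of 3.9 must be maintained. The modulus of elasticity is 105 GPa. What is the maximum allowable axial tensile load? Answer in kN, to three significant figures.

F_allow = 921 kN

σ_allow = 251/3.9 = 64.36 MPa.
A = πd²/4 = π×135²/4 = 14310 mm².
F_allow = σ_allow × A = 64.36×14310 = 921200 N.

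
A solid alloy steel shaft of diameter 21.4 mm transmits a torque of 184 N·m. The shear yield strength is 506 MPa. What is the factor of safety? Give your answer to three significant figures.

n = 5.29

τ = 16T/(πd³) = 16×184000/(π×21.4³) = 95.62 MPa.
n = τ_limit/τ = 506/95.62 = 5.292.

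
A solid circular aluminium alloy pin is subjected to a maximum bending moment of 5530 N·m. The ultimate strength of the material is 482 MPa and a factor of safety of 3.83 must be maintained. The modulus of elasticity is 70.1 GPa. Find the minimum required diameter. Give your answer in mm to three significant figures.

d = 76.5 mm

σ_allow = 482/3.83 = 125.8 MPa.
For a solid circular section σ = 32M/(πd³), so d³ = 32M/(π σ_allow) = 32×5530000/(π×125.8) = 447600 mm³.
d = 76.49 mm.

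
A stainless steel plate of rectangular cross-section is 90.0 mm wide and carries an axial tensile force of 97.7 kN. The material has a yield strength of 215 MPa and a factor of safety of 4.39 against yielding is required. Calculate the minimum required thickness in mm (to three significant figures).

σ_allow = 215/4.39 = 48.97 MPa.
Required area A = F/σ_allow = 97700/48.97 = 1995 mm².
t = A/w = 1995/90.0 = 22.17 mm.

t = 22.2 mm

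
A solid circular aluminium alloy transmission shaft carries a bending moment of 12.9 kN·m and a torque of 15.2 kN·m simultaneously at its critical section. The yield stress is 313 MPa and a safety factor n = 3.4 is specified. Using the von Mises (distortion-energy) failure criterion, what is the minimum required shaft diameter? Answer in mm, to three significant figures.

σ_allow = σ_y/n = 313/3.4 = 92.06 MPa.
For a solid shaft σ_b = 32M/(πd³) and τ = 16T/(πd³), so the von Mises stress is σ' = (16/πd³)·√(4M²+3T²).
√(4M²+3T²) = √(4×(1.290×10^7)² + 3×(1.520×10^7)²) = 3.686×10^7 N·mm.
d³ = 16×3.686×10^7/(π×92.06) = 2.039×10^6 mm³.
d = 126.8 mm.

d = 127 mm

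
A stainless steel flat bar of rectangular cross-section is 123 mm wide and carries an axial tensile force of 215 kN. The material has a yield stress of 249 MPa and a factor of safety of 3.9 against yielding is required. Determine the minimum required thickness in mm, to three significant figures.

σ_allow = 249/3.9 = 63.85 MPa.
Required area A = F/σ_allow = 215000/63.85 = 3367 mm².
t = A/w = 3367/123 = 27.38 mm.

t = 27.4 mm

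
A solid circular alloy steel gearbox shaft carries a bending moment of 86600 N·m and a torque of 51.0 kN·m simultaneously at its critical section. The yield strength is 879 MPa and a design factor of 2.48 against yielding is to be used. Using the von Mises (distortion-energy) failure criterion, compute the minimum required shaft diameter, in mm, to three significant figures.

σ_allow = σ_y/n = 879/2.48 = 354.4 MPa.
For a solid shaft σ_b = 32M/(πd³) and τ = 16T/(πd³), so the von Mises stress is σ' = (16/πd³)·√(4M²+3T²).
√(4M²+3T²) = √(4×(8.660×10^7)² + 3×(5.100×10^7)²) = 1.944×10^8 N·mm.
d³ = 16×1.944×10^8/(π×354.4) = 2.794×10^6 mm³.
d = 140.8 mm.

d = 141 mm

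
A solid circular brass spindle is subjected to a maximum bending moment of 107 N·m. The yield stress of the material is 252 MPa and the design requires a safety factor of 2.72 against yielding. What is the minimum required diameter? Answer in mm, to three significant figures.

d = 22.7 mm

σ_allow = 252/2.72 = 92.65 MPa.
For a solid circular section σ = 32M/(πd³), so d³ = 32M/(π σ_allow) = 32×107000/(π×92.65) = 11760 mm³.
d = 22.74 mm.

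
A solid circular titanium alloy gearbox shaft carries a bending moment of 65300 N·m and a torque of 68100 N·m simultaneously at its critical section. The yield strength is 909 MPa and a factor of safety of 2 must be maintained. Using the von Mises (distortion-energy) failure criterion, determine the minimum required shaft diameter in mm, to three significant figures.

d = 125 mm

σ_allow = σ_y/n = 909/2 = 454.5 MPa.
For a solid shaft σ_b = 32M/(πd³) and τ = 16T/(πd³), so the von Mises stress is σ' = (16/πd³)·√(4M²+3T²).
√(4M²+3T²) = √(4×(6.530×10^7)² + 3×(6.810×10^7)²) = 1.760×10^8 N·mm.
d³ = 16×1.760×10^8/(π×454.5) = 1.972×10^6 mm³.
d = 125.4 mm.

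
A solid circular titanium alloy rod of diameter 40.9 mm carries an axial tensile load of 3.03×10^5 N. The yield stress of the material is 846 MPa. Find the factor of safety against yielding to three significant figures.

A = πd²/4 = 1314 mm².
σ = F/A = 303000/1314 = 230.6 MPa.
n = 846/230.6 = 3.668.

n = 3.67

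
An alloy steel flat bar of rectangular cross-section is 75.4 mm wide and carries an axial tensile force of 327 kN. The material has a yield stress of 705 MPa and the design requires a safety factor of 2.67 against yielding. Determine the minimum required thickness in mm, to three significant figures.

t = 16.4 mm

σ_allow = 705/2.67 = 264.0 MPa.
Required area A = F/σ_allow = 327000/264.0 = 1238 mm².
t = A/w = 1238/75.4 = 16.42 mm.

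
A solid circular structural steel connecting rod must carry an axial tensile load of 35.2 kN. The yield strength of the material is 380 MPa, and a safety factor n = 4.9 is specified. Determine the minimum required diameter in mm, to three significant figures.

d = 24.0 mm

Allowable stress σ_allow = 380/4.9 = 77.55 MPa.
Required area A = F/σ_allow = 35200/77.55 = 453.9 mm².
A = πd²/4 → d = √(4A/π) = 24.04 mm.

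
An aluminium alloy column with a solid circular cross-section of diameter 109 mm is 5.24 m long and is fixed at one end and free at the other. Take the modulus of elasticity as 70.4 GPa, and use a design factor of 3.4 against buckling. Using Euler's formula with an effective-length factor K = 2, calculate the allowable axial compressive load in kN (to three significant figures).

P_allow = 12.9 kN

I = πd⁴/64 = π×109⁴/64 = 6.929×10^6 mm⁴.
Effective length L_e = KL = 2×5.24 m = 10480 mm.
Euler critical load P_cr = π²EI/L_e² = π²×70400×6.929×10^6/10480² = 43840 N.
P_allow = P_cr/n = 43840/3.4 = 12890 N.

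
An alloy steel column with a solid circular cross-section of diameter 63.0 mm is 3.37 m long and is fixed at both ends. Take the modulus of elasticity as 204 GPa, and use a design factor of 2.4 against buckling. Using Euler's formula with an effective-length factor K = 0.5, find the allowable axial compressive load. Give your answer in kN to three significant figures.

P_allow = 228 kN

I = πd⁴/64 = π×63.0⁴/64 = 773300 mm⁴.
Effective length L_e = KL = 0.5×3.37 m = 1685 mm.
Euler critical load P_cr = π²EI/L_e² = π²×204000×773300/1685² = 548400 N.
P_allow = P_cr/n = 548400/2.4 = 228500 N.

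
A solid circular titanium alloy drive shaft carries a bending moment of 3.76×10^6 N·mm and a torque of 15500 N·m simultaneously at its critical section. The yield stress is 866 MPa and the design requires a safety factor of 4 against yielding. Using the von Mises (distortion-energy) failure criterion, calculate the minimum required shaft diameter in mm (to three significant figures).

σ_allow = σ_y/n = 866/4 = 216.5 MPa.
For a solid shaft σ_b = 32M/(πd³) and τ = 16T/(πd³), so the von Mises stress is σ' = (16/πd³)·√(4M²+3T²).
√(4M²+3T²) = √(4×(3.760×10^6)² + 3×(1.550×10^7)²) = 2.788×10^7 N·mm.
d³ = 16×2.788×10^7/(π×216.5) = 655900 mm³.
d = 86.88 mm.

d = 86.9 mm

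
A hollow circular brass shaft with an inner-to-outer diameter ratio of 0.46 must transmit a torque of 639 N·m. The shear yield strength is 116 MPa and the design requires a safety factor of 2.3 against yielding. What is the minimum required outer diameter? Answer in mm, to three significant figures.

d_o = 40.7 mm

τ_allow = 116/2.3 = 50.43 MPa.
For a hollow shaft τ = 16T/[πd_o³(1−k⁴)] with k = 0.46, so 1−k⁴ = 0.9552.
d_o³ = 16T/[π τ_allow (1−k⁴)] = 16×639000/(π×50.43×0.9552) = 67550 mm³.
d_o = 40.73 mm.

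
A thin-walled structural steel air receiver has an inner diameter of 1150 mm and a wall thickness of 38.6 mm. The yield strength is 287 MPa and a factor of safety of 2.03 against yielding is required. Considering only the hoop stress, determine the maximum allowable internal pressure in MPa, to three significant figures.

p_allow = 9.49 MPa

σ_allow = 287/2.03 = 141.4 MPa.
σ_h = pD/(2t) → p_allow = 2σ_allow t/D = 2×141.4×38.6/1150 = 9.491 MPa.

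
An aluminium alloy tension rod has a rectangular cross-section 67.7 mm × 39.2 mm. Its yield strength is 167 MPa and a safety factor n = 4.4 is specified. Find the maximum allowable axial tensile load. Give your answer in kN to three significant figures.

F_allow = 101 kN

σ_allow = 167/4.4 = 37.95 MPa.
A = 67.7×39.2 = 2654 mm².
F_allow = σ_allow × A = 37.95×2654 = 100700 N.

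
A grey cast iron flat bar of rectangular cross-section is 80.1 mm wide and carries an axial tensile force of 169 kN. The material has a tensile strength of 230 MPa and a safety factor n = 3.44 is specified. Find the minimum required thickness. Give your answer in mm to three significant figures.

t = 31.6 mm

σ_allow = 230/3.44 = 66.86 MPa.
Required area A = F/σ_allow = 169000/66.86 = 2528 mm².
t = A/w = 2528/80.1 = 31.56 mm.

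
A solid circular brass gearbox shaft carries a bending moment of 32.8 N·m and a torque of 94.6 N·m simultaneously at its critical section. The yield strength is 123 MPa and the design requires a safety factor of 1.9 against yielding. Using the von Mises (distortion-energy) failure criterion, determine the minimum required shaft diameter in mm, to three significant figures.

d = 24.0 mm

σ_allow = σ_y/n = 123/1.9 = 64.74 MPa.
For a solid shaft σ_b = 32M/(πd³) and τ = 16T/(πd³), so the von Mises stress is σ' = (16/πd³)·√(4M²+3T²).
√(4M²+3T²) = √(4×(32800)² + 3×(94600)²) = 176500 N·mm.
d³ = 16×176500/(π×64.74) = 13890 mm³.
d = 24.04 mm.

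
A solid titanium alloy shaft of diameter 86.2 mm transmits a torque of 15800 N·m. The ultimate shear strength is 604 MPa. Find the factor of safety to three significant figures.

n = 4.81

τ = 16T/(πd³) = 16×1.5800×10^7/(π×86.2³) = 125.6 MPa.
n = τ_limit/τ = 604/125.6 = 4.808.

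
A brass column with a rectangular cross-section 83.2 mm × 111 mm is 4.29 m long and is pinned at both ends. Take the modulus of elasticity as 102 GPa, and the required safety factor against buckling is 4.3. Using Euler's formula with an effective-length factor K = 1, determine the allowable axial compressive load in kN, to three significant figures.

Buckling occurs about the weak axis: I_min = h·b³/12 = 111×83.2³/12 = 5.327×10^6 mm⁴ (b = 83.2 mm is the smaller dimension).
Effective length L_e = KL = 1×4.29 m = 4290 mm.
Euler critical load P_cr = π²EI/L_e² = π²×102000×5.327×10^6/4290² = 291400 N.
P_allow = P_cr/n = 291400/4.3 = 67770 N.

P_allow = 67.8 kN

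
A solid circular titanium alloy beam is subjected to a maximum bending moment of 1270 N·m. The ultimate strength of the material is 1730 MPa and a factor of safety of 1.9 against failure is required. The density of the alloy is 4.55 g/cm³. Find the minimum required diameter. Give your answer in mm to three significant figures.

σ_allow = 1730/1.9 = 910.5 MPa.
For a solid circular section σ = 32M/(πd³), so d³ = 32M/(π σ_allow) = 32×1270000/(π×910.5) = 14210 mm³.
d = 24.22 mm.

d = 24.2 mm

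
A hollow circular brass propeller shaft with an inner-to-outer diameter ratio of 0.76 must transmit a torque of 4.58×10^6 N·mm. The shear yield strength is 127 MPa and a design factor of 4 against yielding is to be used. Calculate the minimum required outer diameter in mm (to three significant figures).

d_o = 103 mm

τ_allow = 127/4 = 31.75 MPa.
For a hollow shaft τ = 16T/[πd_o³(1−k⁴)] with k = 0.76, so 1−k⁴ = 0.6664.
d_o³ = 16T/[π τ_allow (1−k⁴)] = 16×4580000/(π×31.75×0.6664) = 1.102×10^6 mm³.
d_o = 103.3 mm.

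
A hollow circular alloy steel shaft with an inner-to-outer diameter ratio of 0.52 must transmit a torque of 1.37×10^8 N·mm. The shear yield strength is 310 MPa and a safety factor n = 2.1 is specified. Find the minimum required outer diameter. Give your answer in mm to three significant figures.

τ_allow = 310/2.1 = 147.6 MPa.
For a hollow shaft τ = 16T/[πd_o³(1−k⁴)] with k = 0.52, so 1−k⁴ = 0.9269.
d_o³ = 16T/[π τ_allow (1−k⁴)] = 16×1.3700×10^8/(π×147.6×0.9269) = 5.099×10^6 mm³.
d_o = 172.1 mm.

d_o = 172 mm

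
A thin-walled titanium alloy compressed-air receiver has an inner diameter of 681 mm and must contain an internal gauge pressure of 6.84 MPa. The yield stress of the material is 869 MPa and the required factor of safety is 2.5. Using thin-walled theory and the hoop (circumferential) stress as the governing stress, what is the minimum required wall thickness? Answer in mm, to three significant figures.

t = 6.70 mm

σ_allow = 869/2.5 = 347.6 MPa.
Hoop stress σ_h = pD/(2t), so t = pD/(2σ_allow) = 6.84×681/(2×347.6) = 6.700 mm.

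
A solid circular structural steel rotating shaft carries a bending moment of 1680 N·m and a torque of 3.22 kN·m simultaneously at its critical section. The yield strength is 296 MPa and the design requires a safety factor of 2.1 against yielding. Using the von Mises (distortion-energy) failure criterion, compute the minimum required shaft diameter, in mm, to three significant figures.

σ_allow = σ_y/n = 296/2.1 = 141.0 MPa.
For a solid shaft σ_b = 32M/(πd³) and τ = 16T/(πd³), so the von Mises stress is σ' = (16/πd³)·√(4M²+3T²).
√(4M²+3T²) = √(4×(1.680×10^6)² + 3×(3.220×10^6)²) = 6.511×10^6 N·mm.
d³ = 16×6.511×10^6/(π×141.0) = 235300 mm³.
d = 61.73 mm.

d = 61.7 mm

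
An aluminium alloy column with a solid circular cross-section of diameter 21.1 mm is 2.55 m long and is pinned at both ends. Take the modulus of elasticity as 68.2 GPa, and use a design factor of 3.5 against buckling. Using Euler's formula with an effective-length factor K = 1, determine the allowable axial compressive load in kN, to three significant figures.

I = πd⁴/64 = π×21.1⁴/64 = 9730 mm⁴.
Effective length L_e = KL = 1×2.55 m = 2550 mm.
Euler critical load P_cr = π²EI/L_e² = π²×68200×9730/2550² = 1007 N.
P_allow = P_cr/n = 1007/3.5 = 287.8 N.

P_allow = 0.288 kN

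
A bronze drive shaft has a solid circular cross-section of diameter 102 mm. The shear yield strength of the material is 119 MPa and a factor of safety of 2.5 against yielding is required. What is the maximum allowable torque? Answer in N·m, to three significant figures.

τ_allow = 119/2.5 = 47.60 MPa.
For a solid shaft T_allow = τ_allow·πd³/16; πd³/16 = π×102³/16 = 208400 mm³.
T_allow = 47.60×208400 = 9.918×10^6 N·mm = 9918 N·m.

T_allow = 9920 N·m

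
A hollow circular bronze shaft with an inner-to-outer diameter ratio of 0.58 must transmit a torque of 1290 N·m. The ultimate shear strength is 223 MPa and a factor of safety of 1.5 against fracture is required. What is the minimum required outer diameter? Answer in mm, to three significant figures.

d_o = 36.8 mm

τ_allow = 223/1.5 = 148.7 MPa.
For a hollow shaft τ = 16T/[πd_o³(1−k⁴)] with k = 0.58, so 1−k⁴ = 0.8868.
d_o³ = 16T/[π τ_allow (1−k⁴)] = 16×1290000/(π×148.7×0.8868) = 49830 mm³.
d_o = 36.80 mm.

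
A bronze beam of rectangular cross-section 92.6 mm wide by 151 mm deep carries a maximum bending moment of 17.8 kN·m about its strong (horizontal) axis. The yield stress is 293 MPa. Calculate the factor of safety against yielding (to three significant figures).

Section modulus S = bh²/6 = 92.6×151²/6 = 351900 mm³.
σ = M/S = 1.7800×10^7/351900 = 50.58 MPa.
n = 293/50.58 = 5.792.

n = 5.79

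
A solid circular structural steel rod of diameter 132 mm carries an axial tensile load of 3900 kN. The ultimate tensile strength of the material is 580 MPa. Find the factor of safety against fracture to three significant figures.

A = πd²/4 = 13680 mm².
σ = F/A = 3900000/13680 = 285.0 MPa.
n = 580/285.0 = 2.035.

n = 2.04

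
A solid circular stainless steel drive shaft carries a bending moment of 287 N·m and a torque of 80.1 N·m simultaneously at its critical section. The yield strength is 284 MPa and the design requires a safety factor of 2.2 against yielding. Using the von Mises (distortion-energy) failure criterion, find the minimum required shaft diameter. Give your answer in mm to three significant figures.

σ_allow = σ_y/n = 284/2.2 = 129.1 MPa.
For a solid shaft σ_b = 32M/(πd³) and τ = 16T/(πd³), so the von Mises stress is σ' = (16/πd³)·√(4M²+3T²).
√(4M²+3T²) = √(4×(287000)² + 3×(80100)²) = 590500 N·mm.
d³ = 16×590500/(π×129.1) = 23300 mm³.
d = 28.56 mm.

d = 28.6 mm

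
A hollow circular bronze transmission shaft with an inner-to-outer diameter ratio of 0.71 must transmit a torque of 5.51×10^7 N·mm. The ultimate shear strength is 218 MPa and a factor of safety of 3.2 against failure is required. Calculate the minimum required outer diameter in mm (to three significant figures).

d_o = 177 mm

τ_allow = 218/3.2 = 68.12 MPa.
For a hollow shaft τ = 16T/[πd_o³(1−k⁴)] with k = 0.71, so 1−k⁴ = 0.7459.
d_o³ = 16T/[π τ_allow (1−k⁴)] = 16×5.5100×10^7/(π×68.12×0.7459) = 5.523×10^6 mm³.
d_o = 176.8 mm.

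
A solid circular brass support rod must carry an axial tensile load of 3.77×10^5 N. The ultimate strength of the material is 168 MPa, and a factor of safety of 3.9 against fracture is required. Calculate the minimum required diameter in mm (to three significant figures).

Allowable stress σ_allow = 168/3.9 = 43.08 MPa.
Required area A = F/σ_allow = 377000/43.08 = 8752 mm².
A = πd²/4 → d = √(4A/π) = 105.6 mm.

d = 106 mm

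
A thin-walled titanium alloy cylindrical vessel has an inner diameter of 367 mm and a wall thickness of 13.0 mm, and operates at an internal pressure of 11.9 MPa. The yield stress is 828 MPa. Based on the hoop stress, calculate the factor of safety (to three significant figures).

n = 4.93

σ_h = pD/(2t) = 11.9×367/(2×13.0) = 168.0 MPa.
n = 828/168.0 = 4.929.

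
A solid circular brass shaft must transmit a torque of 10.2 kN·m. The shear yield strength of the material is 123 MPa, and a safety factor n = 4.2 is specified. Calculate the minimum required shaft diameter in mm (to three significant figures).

Allowable shear stress τ_allow = 123/4.2 = 29.29 MPa.
For a solid shaft τ = 16T/(πd³), so d³ = 16T/(π τ_allow) = 16×1.0200×10^7/(π×29.29) = 1.774×10^6 mm³.
d = (1.774×10^6)^(1/3) = 121.1 mm.

d = 121 mm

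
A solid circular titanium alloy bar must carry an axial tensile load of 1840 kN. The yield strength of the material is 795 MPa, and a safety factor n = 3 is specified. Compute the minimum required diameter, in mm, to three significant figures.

Allowable stress σ_allow = 795/3 = 265.0 MPa.
Required area A = F/σ_allow = 1840000/265.0 = 6943 mm².
A = πd²/4 → d = √(4A/π) = 94.02 mm.

d = 94.0 mm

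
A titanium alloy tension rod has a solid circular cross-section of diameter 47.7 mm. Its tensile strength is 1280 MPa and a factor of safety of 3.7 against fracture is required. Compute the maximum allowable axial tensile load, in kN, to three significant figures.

σ_allow = 1280/3.7 = 345.9 MPa.
A = πd²/4 = π×47.7²/4 = 1787 mm².
F_allow = σ_allow × A = 345.9×1787 = 618200 N.

F_allow = 618 kN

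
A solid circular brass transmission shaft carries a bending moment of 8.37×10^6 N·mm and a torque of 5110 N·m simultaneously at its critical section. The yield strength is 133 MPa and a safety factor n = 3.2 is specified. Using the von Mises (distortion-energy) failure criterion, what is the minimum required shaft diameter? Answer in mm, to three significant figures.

d = 132 mm

σ_allow = σ_y/n = 133/3.2 = 41.56 MPa.
For a solid shaft σ_b = 32M/(πd³) and τ = 16T/(πd³), so the von Mises stress is σ' = (16/πd³)·√(4M²+3T²).
√(4M²+3T²) = √(4×(8.370×10^6)² + 3×(5.110×10^6)²) = 1.894×10^7 N·mm.
d³ = 16×1.894×10^7/(π×41.56) = 2.320×10^6 mm³.
d = 132.4 mm.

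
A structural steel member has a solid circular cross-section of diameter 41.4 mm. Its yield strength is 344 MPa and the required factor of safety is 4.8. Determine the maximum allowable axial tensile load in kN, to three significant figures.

σ_allow = 344/4.8 = 71.67 MPa.
A = πd²/4 = π×41.4²/4 = 1346 mm².
F_allow = σ_allow × A = 71.67×1346 = 96470 N.

F_allow = 96.5 kN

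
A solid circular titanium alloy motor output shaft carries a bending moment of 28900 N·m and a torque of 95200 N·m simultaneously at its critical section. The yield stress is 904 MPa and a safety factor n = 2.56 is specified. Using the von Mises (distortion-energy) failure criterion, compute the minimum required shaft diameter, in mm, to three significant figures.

σ_allow = σ_y/n = 904/2.56 = 353.1 MPa.
For a solid shaft σ_b = 32M/(πd³) and τ = 16T/(πd³), so the von Mises stress is σ' = (16/πd³)·√(4M²+3T²).
√(4M²+3T²) = √(4×(2.890×10^7)² + 3×(9.520×10^7)²) = 1.747×10^8 N·mm.
d³ = 16×1.747×10^8/(π×353.1) = 2.520×10^6 mm³.
d = 136.1 mm.

d = 136 mm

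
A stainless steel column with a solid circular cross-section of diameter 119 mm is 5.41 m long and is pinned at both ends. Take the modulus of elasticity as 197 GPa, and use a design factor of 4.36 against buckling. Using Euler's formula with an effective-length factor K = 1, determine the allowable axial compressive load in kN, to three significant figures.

I = πd⁴/64 = π×119⁴/64 = 9.844×10^6 mm⁴.
Effective length L_e = KL = 1×5.41 m = 5410 mm.
Euler critical load P_cr = π²EI/L_e² = π²×197000×9.844×10^6/5410² = 653900 N.
P_allow = P_cr/n = 653900/4.36 = 150000 N.

P_allow = 150 kN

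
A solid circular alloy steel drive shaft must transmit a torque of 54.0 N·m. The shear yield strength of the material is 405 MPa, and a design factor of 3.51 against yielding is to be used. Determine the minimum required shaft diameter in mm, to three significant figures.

d = 13.4 mm

Allowable shear stress τ_allow = 405/3.51 = 115.4 MPa.
For a solid shaft τ = 16T/(πd³), so d³ = 16T/(π τ_allow) = 16×54000/(π×115.4) = 2384 mm³.
d = (2384)^(1/3) = 13.36 mm.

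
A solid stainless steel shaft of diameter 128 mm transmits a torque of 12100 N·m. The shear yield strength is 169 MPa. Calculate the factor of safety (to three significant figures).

τ = 16T/(πd³) = 16×1.2100×10^7/(π×128³) = 29.38 MPa.
n = τ_limit/τ = 169/29.38 = 5.751.

n = 5.75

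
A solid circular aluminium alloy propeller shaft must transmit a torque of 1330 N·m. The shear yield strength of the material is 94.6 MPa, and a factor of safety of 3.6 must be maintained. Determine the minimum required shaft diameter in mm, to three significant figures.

d = 63.6 mm

Allowable shear stress τ_allow = 94.6/3.6 = 26.28 MPa.
For a solid shaft τ = 16T/(πd³), so d³ = 16T/(π τ_allow) = 16×1330000/(π×26.28) = 257800 mm³.
d = (257800)^(1/3) = 63.64 mm.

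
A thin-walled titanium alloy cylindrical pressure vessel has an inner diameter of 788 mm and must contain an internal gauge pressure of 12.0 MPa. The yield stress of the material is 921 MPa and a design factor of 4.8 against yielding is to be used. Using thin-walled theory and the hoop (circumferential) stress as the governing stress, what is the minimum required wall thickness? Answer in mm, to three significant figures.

σ_allow = 921/4.8 = 191.9 MPa.
Hoop stress σ_h = pD/(2t), so t = pD/(2σ_allow) = 12.0×788/(2×191.9) = 24.64 mm.

t = 24.6 mm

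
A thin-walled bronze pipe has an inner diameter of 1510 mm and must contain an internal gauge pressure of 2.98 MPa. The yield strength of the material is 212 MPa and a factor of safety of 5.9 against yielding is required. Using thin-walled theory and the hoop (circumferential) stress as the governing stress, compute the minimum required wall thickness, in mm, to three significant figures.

σ_allow = 212/5.9 = 35.93 MPa.
Hoop stress σ_h = pD/(2t), so t = pD/(2σ_allow) = 2.98×1510/(2×35.93) = 62.62 mm.

t = 62.6 mm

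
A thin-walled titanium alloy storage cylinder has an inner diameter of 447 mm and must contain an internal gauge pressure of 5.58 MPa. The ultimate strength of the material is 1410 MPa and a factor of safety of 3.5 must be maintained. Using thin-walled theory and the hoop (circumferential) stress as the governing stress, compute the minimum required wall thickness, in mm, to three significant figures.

σ_allow = 1410/3.5 = 402.9 MPa.
Hoop stress σ_h = pD/(2t), so t = pD/(2σ_allow) = 5.58×447/(2×402.9) = 3.096 mm.

t = 3.10 mm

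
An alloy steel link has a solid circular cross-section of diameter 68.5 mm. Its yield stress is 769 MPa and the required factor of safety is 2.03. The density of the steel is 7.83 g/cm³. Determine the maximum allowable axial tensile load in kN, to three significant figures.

σ_allow = 769/2.03 = 378.8 MPa.
A = πd²/4 = π×68.5²/4 = 3685 mm².
F_allow = σ_allow × A = 378.8×3685 = 1.396×10^6 N.

F_allow = 1400 kN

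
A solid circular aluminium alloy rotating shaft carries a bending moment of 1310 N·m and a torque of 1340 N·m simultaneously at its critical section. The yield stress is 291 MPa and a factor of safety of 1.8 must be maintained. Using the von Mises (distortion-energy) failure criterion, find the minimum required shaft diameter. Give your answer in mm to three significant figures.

d = 48.0 mm

σ_allow = σ_y/n = 291/1.8 = 161.7 MPa.
For a solid shaft σ_b = 32M/(πd³) and τ = 16T/(πd³), so the von Mises stress is σ' = (16/πd³)·√(4M²+3T²).
√(4M²+3T²) = √(4×(1.310×10^6)² + 3×(1.340×10^6)²) = 3.500×10^6 N·mm.
d³ = 16×3.500×10^6/(π×161.7) = 110300 mm³.
d = 47.95 mm.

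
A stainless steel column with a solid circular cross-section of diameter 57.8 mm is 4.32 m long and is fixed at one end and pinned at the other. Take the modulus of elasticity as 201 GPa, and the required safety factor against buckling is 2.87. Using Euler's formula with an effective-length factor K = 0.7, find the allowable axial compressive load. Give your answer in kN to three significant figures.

P_allow = 41.4 kN

I = πd⁴/64 = π×57.8⁴/64 = 547900 mm⁴.
Effective length L_e = KL = 0.7×4.32 m = 3024 mm.
Euler critical load P_cr = π²EI/L_e² = π²×201000×547900/3024² = 118900 N.
P_allow = P_cr/n = 118900/2.87 = 41410 N.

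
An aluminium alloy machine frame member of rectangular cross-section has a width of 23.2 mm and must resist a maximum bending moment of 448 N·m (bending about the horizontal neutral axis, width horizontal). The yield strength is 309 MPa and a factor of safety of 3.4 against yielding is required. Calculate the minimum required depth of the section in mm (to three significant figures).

h = 35.7 mm

σ_allow = 309/3.4 = 90.88 MPa.
For a rectangular section σ = 6M/(bh²), so h² = 6M/(b σ_allow) = 6×448000/(23.2×90.88) = 1275 mm².
h = 35.71 mm.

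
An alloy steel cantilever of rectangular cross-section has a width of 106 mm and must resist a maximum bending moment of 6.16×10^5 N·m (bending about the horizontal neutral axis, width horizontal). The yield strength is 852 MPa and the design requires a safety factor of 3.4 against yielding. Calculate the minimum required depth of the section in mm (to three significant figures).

h = 373 mm

σ_allow = 852/3.4 = 250.6 MPa.
For a rectangular section σ = 6M/(bh²), so h² = 6M/(b σ_allow) = 6×6.1600×10^8/(106×250.6) = 139100 mm².
h = 373.0 mm.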